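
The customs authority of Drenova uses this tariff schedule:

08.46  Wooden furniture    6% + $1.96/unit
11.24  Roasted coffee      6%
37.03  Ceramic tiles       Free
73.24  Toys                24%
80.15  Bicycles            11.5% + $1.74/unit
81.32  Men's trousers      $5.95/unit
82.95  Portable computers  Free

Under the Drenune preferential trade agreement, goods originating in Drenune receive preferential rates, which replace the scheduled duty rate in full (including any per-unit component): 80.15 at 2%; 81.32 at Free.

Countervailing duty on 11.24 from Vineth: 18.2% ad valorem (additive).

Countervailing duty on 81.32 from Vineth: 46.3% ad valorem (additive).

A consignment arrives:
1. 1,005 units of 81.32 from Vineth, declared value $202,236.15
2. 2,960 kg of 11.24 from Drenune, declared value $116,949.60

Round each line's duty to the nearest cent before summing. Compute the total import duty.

Line 1 (81.32, Vineth, 1,005 units, $202,236.15):
Base rate for 81.32 is $5.95/unit.
81.32 has an FTA preferential rate, but origin Vineth is not Drenune; base rate stands.
Additional duty on 81.32 from Vineth: +46.3% ad valorem. Applied ad valorem rate = 46.3%.
Duty = $202,236.15 × 46.3% + 1,005 × $5.95 = $99,615.09.
Line 2 (11.24, Drenune, 2,960 kg, $116,949.60):
Base rate for 11.24 is 6%.
Origin Drenune is the FTA partner but 11.24 is not on the preference list; base rate stands.
The additional-duty order on 11.24 targets Vineth, not Drenune; it does not apply.
Duty = $116,949.60 × 6% = $7,016.98.
Total = $99,615.09 + $7,016.98 = $106,632.07.

$106,632.07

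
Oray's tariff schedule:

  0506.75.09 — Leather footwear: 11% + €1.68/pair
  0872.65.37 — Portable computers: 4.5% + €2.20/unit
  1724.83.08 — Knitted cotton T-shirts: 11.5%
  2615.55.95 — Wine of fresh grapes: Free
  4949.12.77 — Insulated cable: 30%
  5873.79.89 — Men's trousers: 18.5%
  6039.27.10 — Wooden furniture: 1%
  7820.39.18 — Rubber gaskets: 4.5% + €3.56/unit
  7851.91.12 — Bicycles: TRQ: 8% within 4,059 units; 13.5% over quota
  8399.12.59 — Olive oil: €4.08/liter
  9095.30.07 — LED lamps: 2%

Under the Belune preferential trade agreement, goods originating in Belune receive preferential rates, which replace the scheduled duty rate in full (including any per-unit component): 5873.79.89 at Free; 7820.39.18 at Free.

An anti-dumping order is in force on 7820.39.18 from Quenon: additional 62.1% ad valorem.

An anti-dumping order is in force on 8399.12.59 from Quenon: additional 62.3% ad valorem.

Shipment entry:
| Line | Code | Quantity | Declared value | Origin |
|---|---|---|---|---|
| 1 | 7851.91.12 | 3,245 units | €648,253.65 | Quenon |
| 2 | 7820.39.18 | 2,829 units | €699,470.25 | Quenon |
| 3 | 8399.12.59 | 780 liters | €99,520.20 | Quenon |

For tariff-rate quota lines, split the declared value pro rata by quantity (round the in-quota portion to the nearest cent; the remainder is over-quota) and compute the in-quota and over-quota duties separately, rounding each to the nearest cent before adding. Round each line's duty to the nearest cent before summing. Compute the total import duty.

Line 1 (7851.91.12, Quenon, 3,245 units, €648,253.65):
Code 7851.91.12 is under a tariff-rate quota (threshold 4,059 units). Quantity 3,245 units is within the quota, so the in-quota rate 8% applies to the full value.
Duty = €648,253.65 × 8% = €51,860.29.
Line 2 (7820.39.18, Quenon, 2,829 units, €699,470.25):
Base rate for 7820.39.18 is 4.5% + €3.56/unit.
7820.39.18 has an FTA preferential rate, but origin Quenon is not Belune; base rate stands.
Additional duty on 7820.39.18 from Quenon: +62.1%. Applied ad valorem rate: 4.5% + 62.1% = 66.6%.
Duty = €699,470.25 × 66.6% + 2,829 × €3.56 = €475,918.43.
Line 3 (8399.12.59, Quenon, 780 liters, €99,520.20):
Base rate for 8399.12.59 is €4.08/liter.
Additional duty on 8399.12.59 from Quenon: +62.3% ad valorem. Applied ad valorem rate = 62.3%.
Duty = €99,520.20 × 62.3% + 780 × €4.08 = €65,183.48.
Total = €51,860.29 + €475,918.43 + €65,183.48 = €592,962.20.

€592,962.20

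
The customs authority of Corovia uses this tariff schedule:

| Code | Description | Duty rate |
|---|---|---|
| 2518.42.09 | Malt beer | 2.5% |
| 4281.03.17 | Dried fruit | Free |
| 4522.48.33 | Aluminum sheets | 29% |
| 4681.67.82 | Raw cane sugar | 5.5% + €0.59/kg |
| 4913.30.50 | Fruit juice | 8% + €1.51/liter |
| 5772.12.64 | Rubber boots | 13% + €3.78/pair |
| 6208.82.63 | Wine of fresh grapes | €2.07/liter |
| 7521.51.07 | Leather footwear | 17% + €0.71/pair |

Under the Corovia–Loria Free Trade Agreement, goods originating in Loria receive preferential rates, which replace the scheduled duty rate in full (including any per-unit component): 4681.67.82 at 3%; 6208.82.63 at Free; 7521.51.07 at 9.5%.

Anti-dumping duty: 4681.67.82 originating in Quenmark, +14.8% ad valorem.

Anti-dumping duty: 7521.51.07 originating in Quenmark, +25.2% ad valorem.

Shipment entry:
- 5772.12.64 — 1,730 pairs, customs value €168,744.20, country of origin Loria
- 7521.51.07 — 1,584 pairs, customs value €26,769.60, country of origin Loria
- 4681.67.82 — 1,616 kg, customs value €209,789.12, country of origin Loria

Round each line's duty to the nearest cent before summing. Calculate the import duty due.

Line 1 (5772.12.64, Loria, 1,730 pairs, €168,744.20):
Base rate for 5772.12.64 is 13% + €3.78/pair.
Origin Loria is the FTA partner but 5772.12.64 is not on the preference list; base rate stands.
Duty = €168,744.20 × 13% + 1,730 × €3.78 = €28,476.15.
Line 2 (7521.51.07, Loria, 1,584 pairs, €26,769.60):
Base rate for 7521.51.07 is 17% + €0.71/pair.
Origin Loria qualifies under the Corovia–Loria agreement and 7521.51.07 is covered: preferential rate 9.5% applies instead.
The additional-duty order on 7521.51.07 targets Quenmark, not Loria; it does not apply.
Duty = €26,769.60 × 9.5% = €2,543.11.
Line 3 (4681.67.82, Loria, 1,616 kg, €209,789.12):
Base rate for 4681.67.82 is 5.5% + €0.59/kg.
Origin Loria qualifies under the Corovia–Loria agreement and 4681.67.82 is covered: preferential rate 3% applies instead.
The additional-duty order on 4681.67.82 targets Quenmark, not Loria; it does not apply.
Duty = €209,789.12 × 3% = €6,293.67.
Total = €28,476.15 + €2,543.11 + €6,293.67 = €37,312.93.

€37,312.93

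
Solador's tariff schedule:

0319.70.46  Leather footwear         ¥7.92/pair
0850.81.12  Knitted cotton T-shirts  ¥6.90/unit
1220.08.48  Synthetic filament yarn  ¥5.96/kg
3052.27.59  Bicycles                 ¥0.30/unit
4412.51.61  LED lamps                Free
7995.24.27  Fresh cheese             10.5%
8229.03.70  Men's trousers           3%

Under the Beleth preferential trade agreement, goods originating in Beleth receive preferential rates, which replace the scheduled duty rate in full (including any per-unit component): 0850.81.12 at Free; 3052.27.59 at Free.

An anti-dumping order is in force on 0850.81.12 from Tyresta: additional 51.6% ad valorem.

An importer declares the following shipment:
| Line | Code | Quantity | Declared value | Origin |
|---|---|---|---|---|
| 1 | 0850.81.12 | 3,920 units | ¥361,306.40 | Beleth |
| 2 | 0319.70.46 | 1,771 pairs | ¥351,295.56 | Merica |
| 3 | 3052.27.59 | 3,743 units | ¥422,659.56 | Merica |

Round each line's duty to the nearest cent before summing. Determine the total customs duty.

Line 1 (0850.81.12, Beleth, 3,920 units, ¥361,306.40):
Base rate for 0850.81.12 is ¥6.90/unit.
Origin Beleth qualifies under the Solador–Beleth agreement and 0850.81.12 is covered: preferential rate Free applies instead.
The additional-duty order on 0850.81.12 targets Tyresta, not Beleth; it does not apply.
Duty = ¥361,306.40 × 0% = ¥0.00.
Line 2 (0319.70.46, Merica, 1,771 pairs, ¥351,295.56):
Base rate for 0319.70.46 is ¥7.92/pair.
Duty = 1,771 × ¥7.92 = ¥14,026.32.
Line 3 (3052.27.59, Merica, 3,743 units, ¥422,659.56):
Base rate for 3052.27.59 is ¥0.30/unit.
3052.27.59 has an FTA preferential rate, but origin Merica is not Beleth; base rate stands.
Duty = 3,743 × ¥0.30 = ¥1,122.90.
Total = ¥0.00 + ¥14,026.32 + ¥1,122.90 = ¥15,149.22.

¥15,149.22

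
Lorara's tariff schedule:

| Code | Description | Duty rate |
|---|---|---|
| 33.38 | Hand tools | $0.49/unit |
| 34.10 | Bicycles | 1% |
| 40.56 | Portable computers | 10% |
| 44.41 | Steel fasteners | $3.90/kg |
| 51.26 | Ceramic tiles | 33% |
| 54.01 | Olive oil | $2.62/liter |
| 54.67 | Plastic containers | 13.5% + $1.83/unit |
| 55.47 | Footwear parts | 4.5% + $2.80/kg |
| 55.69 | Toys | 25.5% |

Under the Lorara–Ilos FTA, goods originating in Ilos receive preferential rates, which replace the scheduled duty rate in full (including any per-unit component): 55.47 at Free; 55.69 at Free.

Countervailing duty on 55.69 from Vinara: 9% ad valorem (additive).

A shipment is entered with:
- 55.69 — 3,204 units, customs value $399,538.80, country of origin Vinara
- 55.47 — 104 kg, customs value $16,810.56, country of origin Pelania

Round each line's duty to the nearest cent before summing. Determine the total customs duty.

Line 1 (55.69, Vinara, 3,204 units, $399,538.80):
Base rate for 55.69 is 25.5%.
55.69 has an FTA preferential rate, but origin Vinara is not Ilos; base rate stands.
Additional duty on 55.69 from Vinara: +9%. Applied ad valorem rate: 25.5% + 9% = 34.5%.
Duty = $399,538.80 × 34.5% = $137,840.89.
Line 2 (55.47, Pelania, 104 kg, $16,810.56):
Base rate for 55.47 is 4.5% + $2.80/kg.
55.47 has an FTA preferential rate, but origin Pelania is not Ilos; base rate stands.
Duty = $16,810.56 × 4.5% + 104 × $2.80 = $1,047.68.
Total = $137,840.89 + $1,047.68 = $138,888.57.

$138,888.57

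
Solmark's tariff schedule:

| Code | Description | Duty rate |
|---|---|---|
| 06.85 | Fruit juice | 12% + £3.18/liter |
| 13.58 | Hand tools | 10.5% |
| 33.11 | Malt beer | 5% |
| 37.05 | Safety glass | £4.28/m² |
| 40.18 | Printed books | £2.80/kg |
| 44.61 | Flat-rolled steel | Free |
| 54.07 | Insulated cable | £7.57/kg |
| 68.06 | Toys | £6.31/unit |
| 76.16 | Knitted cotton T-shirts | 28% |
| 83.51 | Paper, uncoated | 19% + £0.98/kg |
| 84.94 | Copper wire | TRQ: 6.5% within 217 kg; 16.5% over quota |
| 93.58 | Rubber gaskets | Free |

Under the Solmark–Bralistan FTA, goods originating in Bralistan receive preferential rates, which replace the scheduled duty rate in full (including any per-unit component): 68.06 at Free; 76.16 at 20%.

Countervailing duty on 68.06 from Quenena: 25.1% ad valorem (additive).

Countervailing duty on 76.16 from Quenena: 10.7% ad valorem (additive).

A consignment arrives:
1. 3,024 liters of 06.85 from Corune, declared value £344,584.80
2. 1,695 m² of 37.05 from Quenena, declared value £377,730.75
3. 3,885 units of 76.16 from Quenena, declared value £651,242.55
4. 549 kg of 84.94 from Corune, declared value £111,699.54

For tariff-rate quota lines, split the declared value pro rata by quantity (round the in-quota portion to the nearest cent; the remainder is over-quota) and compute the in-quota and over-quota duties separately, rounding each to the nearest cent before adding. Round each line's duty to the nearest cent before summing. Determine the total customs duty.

Line 1 (06.85, Corune, 3,024 liters, £344,584.80):
Base rate for 06.85 is 12% + £3.18/liter.
Duty = £344,584.80 × 12% + 3,024 × £3.18 = £50,966.50.
Line 2 (37.05, Quenena, 1,695 m², £377,730.75):
Base rate for 37.05 is £4.28/m².
Duty = 1,695 × £4.28 = £7,254.60.
Line 3 (76.16, Quenena, 3,885 units, £651,242.55):
Base rate for 76.16 is 28%.
76.16 has an FTA preferential rate, but origin Quenena is not Bralistan; base rate stands.
Additional duty on 76.16 from Quenena: +10.7%. Applied ad valorem rate: 28% + 10.7% = 38.7%.
Duty = £651,242.55 × 38.7% = £252,030.87.
Line 4 (84.94, Corune, 549 kg, £111,699.54):
Code 84.94 is under a tariff-rate quota (threshold 217 kg). In-quota: 217 kg at 6.5%; over-quota: 332 kg at 16.5%.
Pro-rata value split: in-quota = £111,699.54 × 217/549 = £44,150.82; over-quota = £111,699.54 − £44,150.82 = £67,548.72.
In-quota duty = £44,150.82 × 6.5% = £2,869.80. Over-quota duty = £67,548.72 × 16.5% = £11,145.54.
Line duty = £2,869.80 + £11,145.54 = £14,015.34.
Total = £50,966.50 + £7,254.60 + £252,030.87 + £14,015.34 = £324,267.31.

£324,267.31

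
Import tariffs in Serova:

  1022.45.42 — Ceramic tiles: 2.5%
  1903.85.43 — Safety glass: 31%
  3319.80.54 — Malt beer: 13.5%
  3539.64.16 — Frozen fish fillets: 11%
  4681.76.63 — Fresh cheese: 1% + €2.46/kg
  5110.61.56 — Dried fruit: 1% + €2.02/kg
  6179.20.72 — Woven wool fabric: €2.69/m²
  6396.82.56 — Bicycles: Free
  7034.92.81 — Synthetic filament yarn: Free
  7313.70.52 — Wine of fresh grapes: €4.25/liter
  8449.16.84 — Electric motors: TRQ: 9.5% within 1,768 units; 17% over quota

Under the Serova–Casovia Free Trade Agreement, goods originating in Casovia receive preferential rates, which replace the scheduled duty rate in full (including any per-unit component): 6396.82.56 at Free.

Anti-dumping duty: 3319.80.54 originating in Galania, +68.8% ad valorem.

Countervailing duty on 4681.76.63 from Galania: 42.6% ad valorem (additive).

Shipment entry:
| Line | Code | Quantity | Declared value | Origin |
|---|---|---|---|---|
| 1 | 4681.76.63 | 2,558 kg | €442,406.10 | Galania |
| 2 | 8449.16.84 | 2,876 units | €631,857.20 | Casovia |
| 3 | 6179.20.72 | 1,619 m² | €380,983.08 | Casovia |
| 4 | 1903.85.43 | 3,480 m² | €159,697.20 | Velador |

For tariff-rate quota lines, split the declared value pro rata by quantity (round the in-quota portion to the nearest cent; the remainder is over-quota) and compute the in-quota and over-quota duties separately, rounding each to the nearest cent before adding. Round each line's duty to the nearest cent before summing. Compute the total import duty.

€331,326.48

Line 1 (4681.76.63, Galania, 2,558 kg, €442,406.10):
Base rate for 4681.76.63 is 1% + €2.46/kg.
Additional duty on 4681.76.63 from Galania: +42.6%. Applied ad valorem rate: 1% + 42.6% = 43.6%.
Duty = €442,406.10 × 43.6% + 2,558 × €2.46 = €199,181.74.
Line 2 (8449.16.84, Casovia, 2,876 units, €631,857.20):
Code 8449.16.84 is under a tariff-rate quota (threshold 1,768 units). In-quota: 1,768 units at 9.5%; over-quota: 1,108 units at 17%.
Pro-rata value split: in-quota = €631,857.20 × 1,768/2,876 = €388,429.60; over-quota = €631,857.20 − €388,429.60 = €243,427.60.
In-quota duty = €388,429.60 × 9.5% = €36,900.81. Over-quota duty = €243,427.60 × 17% = €41,382.69.
Line duty = €36,900.81 + €41,382.69 = €78,283.50.
Line 3 (6179.20.72, Casovia, 1,619 m², €380,983.08):
Base rate for 6179.20.72 is €2.69/m².
Origin Casovia is the FTA partner but 6179.20.72 is not on the preference list; base rate stands.
Duty = 1,619 × €2.69 = €4,355.11.
Line 4 (1903.85.43, Velador, 3,480 m², €159,697.20):
Base rate for 1903.85.43 is 31%.
Duty = €159,697.20 × 31% = €49,506.13.
Total = €199,181.74 + €78,283.50 + €4,355.11 + €49,506.13 = €331,326.48.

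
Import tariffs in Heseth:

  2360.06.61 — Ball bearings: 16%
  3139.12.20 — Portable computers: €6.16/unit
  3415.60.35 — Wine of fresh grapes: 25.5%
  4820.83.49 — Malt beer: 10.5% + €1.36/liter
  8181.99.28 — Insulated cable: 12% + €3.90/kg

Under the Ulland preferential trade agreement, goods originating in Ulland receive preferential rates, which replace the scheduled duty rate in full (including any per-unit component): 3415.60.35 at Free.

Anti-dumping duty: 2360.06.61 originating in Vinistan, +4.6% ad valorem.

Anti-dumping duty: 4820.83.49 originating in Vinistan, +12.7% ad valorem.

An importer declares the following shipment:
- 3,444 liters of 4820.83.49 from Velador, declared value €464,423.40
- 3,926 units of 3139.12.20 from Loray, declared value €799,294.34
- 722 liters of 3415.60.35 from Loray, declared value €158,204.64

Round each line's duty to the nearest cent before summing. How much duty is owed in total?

€117,974.64

Line 1 (4820.83.49, Velador, 3,444 liters, €464,423.40):
Base rate for 4820.83.49 is 10.5% + €1.36/liter.
The additional-duty order on 4820.83.49 targets Vinistan, not Velador; it does not apply.
Duty = €464,423.40 × 10.5% + 3,444 × €1.36 = €53,448.30.
Line 2 (3139.12.20, Loray, 3,926 units, €799,294.34):
Base rate for 3139.12.20 is €6.16/unit.
Duty = 3,926 × €6.16 = €24,184.16.
Line 3 (3415.60.35, Loray, 722 liters, €158,204.64):
Base rate for 3415.60.35 is 25.5%.
3415.60.35 has an FTA preferential rate, but origin Loray is not Ulland; base rate stands.
Duty = €158,204.64 × 25.5% = €40,342.18.
Total = €53,448.30 + €24,184.16 + €40,342.18 = €117,974.64.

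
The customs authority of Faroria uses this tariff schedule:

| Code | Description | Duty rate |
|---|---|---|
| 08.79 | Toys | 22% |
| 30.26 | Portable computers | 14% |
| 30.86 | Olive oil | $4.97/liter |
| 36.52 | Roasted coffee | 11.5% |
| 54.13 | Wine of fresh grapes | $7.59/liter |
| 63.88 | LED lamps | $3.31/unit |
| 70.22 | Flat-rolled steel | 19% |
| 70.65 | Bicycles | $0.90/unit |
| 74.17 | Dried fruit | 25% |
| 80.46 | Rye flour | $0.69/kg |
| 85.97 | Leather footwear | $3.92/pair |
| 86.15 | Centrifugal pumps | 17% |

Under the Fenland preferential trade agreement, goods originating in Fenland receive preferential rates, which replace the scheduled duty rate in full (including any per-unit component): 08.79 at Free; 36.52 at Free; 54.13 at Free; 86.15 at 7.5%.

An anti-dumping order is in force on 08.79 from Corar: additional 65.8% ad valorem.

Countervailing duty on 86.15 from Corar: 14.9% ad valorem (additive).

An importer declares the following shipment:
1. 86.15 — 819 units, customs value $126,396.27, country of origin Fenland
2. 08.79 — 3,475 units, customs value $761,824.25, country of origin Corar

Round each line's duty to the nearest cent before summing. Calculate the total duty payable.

Line 1 (86.15, Fenland, 819 units, $126,396.27):
Base rate for 86.15 is 17%.
Origin Fenland qualifies under the Faroria–Fenland agreement and 86.15 is covered: preferential rate 7.5% applies instead.
The additional-duty order on 86.15 targets Corar, not Fenland; it does not apply.
Duty = $126,396.27 × 7.5% = $9,479.72.
Line 2 (08.79, Corar, 3,475 units, $761,824.25):
Base rate for 08.79 is 22%.
08.79 has an FTA preferential rate, but origin Corar is not Fenland; base rate stands.
Additional duty on 08.79 from Corar: +65.8%. Applied ad valorem rate: 22% + 65.8% = 87.8%.
Duty = $761,824.25 × 87.8% = $668,881.69.
Total = $9,479.72 + $668,881.69 = $678,361.41.

$678,361.41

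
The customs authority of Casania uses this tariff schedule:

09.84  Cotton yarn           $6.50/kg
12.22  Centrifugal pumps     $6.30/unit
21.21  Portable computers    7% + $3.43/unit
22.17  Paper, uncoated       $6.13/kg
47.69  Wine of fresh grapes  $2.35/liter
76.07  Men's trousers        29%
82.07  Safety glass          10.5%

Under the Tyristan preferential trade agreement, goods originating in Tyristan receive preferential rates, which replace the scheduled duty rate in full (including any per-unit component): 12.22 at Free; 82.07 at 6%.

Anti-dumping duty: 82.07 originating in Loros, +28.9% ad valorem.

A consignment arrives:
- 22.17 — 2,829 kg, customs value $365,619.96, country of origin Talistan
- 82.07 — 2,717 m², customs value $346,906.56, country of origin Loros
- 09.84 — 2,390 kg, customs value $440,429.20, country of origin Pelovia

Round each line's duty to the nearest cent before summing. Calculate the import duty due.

$169,557.95

Line 1 (22.17, Talistan, 2,829 kg, $365,619.96):
Base rate for 22.17 is $6.13/kg.
Duty = 2,829 × $6.13 = $17,341.77.
Line 2 (82.07, Loros, 2,717 m², $346,906.56):
Base rate for 82.07 is 10.5%.
82.07 has an FTA preferential rate, but origin Loros is not Tyristan; base rate stands.
Additional duty on 82.07 from Loros: +28.9%. Applied ad valorem rate: 10.5% + 28.9% = 39.4%.
Duty = $346,906.56 × 39.4% = $136,681.18.
Line 3 (09.84, Pelovia, 2,390 kg, $440,429.20):
Base rate for 09.84 is $6.50/kg.
Duty = 2,390 × $6.50 = $15,535.00.
Total = $17,341.77 + $136,681.18 + $15,535.00 = $169,557.95.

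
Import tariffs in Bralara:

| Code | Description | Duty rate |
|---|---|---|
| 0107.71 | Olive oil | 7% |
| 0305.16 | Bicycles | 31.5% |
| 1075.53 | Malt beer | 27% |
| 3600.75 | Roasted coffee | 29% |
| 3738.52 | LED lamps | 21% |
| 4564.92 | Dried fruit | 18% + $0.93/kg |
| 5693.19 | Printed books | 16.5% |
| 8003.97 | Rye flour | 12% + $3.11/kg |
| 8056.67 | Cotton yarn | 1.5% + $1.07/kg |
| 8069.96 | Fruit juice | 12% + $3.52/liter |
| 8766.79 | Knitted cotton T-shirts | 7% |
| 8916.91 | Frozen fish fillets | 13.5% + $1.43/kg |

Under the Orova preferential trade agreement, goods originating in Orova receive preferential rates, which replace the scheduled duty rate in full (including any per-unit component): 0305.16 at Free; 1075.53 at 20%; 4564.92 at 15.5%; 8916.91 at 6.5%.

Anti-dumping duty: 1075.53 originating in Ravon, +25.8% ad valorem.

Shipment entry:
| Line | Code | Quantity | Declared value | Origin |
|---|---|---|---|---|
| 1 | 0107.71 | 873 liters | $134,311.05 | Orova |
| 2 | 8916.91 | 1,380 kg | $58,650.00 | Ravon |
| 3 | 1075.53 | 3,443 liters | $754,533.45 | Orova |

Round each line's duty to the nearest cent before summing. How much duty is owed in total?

$170,199.61

Line 1 (0107.71, Orova, 873 liters, $134,311.05):
Base rate for 0107.71 is 7%.
Origin Orova is the FTA partner but 0107.71 is not on the preference list; base rate stands.
Duty = $134,311.05 × 7% = $9,401.77.
Line 2 (8916.91, Ravon, 1,380 kg, $58,650.00):
Base rate for 8916.91 is 13.5% + $1.43/kg.
8916.91 has an FTA preferential rate, but origin Ravon is not Orova; base rate stands.
Duty = $58,650.00 × 13.5% + 1,380 × $1.43 = $9,891.15.
Line 3 (1075.53, Orova, 3,443 liters, $754,533.45):
Base rate for 1075.53 is 27%.
Origin Orova qualifies under the Bralara–Orova agreement and 1075.53 is covered: preferential rate 20% applies instead.
The additional-duty order on 1075.53 targets Ravon, not Orova; it does not apply.
Duty = $754,533.45 × 20% = $150,906.69.
Total = $9,401.77 + $9,891.15 + $150,906.69 = $170,199.61.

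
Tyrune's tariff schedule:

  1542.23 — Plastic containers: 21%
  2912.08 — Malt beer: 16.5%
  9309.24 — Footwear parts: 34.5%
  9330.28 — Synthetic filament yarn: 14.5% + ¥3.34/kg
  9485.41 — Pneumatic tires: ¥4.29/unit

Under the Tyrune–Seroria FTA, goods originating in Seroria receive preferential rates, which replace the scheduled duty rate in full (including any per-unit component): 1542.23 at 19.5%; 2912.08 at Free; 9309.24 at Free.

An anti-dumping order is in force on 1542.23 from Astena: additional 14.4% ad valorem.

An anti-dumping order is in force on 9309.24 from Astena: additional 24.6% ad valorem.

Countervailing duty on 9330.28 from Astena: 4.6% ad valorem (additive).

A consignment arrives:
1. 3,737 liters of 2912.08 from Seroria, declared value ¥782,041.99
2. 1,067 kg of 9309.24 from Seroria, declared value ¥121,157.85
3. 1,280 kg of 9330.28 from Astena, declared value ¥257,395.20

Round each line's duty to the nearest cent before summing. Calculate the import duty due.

Line 1 (2912.08, Seroria, 3,737 liters, ¥782,041.99):
Base rate for 2912.08 is 16.5%.
Origin Seroria qualifies under the Tyrune–Seroria agreement and 2912.08 is covered: preferential rate Free applies instead.
Duty = ¥782,041.99 × 0% = ¥0.00.
Line 2 (9309.24, Seroria, 1,067 kg, ¥121,157.85):
Base rate for 9309.24 is 34.5%.
Origin Seroria qualifies under the Tyrune–Seroria agreement and 9309.24 is covered: preferential rate Free applies instead.
The additional-duty order on 9309.24 targets Astena, not Seroria; it does not apply.
Duty = ¥121,157.85 × 0% = ¥0.00.
Line 3 (9330.28, Astena, 1,280 kg, ¥257,395.20):
Base rate for 9330.28 is 14.5% + ¥3.34/kg.
Additional duty on 9330.28 from Astena: +4.6%. Applied ad valorem rate: 14.5% + 4.6% = 19.1%.
Duty = ¥257,395.20 × 19.1% + 1,280 × ¥3.34 = ¥53,437.68.
Total = ¥0.00 + ¥0.00 + ¥53,437.68 = ¥53,437.68.

¥53,437.68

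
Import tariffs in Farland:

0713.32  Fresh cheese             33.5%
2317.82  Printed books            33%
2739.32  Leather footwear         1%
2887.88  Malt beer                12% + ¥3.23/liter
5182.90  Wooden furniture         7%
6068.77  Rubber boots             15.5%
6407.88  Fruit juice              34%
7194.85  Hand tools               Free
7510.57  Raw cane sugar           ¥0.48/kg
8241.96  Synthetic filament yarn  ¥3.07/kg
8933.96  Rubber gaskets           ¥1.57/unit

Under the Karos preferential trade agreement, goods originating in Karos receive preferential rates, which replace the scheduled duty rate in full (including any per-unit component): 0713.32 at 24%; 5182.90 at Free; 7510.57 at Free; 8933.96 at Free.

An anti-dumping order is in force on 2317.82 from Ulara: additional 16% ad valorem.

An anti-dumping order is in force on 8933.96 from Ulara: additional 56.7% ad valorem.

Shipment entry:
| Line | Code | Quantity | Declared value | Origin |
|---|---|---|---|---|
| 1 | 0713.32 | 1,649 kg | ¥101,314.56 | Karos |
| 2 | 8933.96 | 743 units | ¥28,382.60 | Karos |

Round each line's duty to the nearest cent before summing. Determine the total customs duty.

¥24,315.49

Line 1 (0713.32, Karos, 1,649 kg, ¥101,314.56):
Base rate for 0713.32 is 33.5%.
Origin Karos qualifies under the Farland–Karos agreement and 0713.32 is covered: preferential rate 24% applies instead.
Duty = ¥101,314.56 × 24% = ¥24,315.49.
Line 2 (8933.96, Karos, 743 units, ¥28,382.60):
Base rate for 8933.96 is ¥1.57/unit.
Origin Karos qualifies under the Farland–Karos agreement and 8933.96 is covered: preferential rate Free applies instead.
The additional-duty order on 8933.96 targets Ulara, not Karos; it does not apply.
Duty = ¥28,382.60 × 0% = ¥0.00.
Total = ¥24,315.49 + ¥0.00 = ¥24,315.49.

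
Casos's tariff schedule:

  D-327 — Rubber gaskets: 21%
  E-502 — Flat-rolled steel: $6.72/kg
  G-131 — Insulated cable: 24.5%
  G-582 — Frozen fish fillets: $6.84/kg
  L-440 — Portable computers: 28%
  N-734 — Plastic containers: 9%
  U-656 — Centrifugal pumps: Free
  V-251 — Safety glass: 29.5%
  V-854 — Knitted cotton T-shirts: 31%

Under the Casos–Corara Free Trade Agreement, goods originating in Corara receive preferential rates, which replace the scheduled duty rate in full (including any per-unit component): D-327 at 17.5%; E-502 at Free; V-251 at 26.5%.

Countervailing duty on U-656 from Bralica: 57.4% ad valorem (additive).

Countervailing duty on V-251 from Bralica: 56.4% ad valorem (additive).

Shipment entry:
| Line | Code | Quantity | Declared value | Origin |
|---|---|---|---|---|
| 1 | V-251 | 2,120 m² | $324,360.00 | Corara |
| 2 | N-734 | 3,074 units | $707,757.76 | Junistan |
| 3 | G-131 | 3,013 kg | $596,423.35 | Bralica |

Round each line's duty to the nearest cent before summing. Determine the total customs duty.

Line 1 (V-251, Corara, 2,120 m², $324,360.00):
Base rate for V-251 is 29.5%.
Origin Corara qualifies under the Casos–Corara agreement and V-251 is covered: preferential rate 26.5% applies instead.
The additional-duty order on V-251 targets Bralica, not Corara; it does not apply.
Duty = $324,360.00 × 26.5% = $85,955.40.
Line 2 (N-734, Junistan, 3,074 units, $707,757.76):
Base rate for N-734 is 9%.
Duty = $707,757.76 × 9% = $63,698.20.
Line 3 (G-131, Bralica, 3,013 kg, $596,423.35):
Base rate for G-131 is 24.5%.
Duty = $596,423.35 × 24.5% = $146,123.72.
Total = $85,955.40 + $63,698.20 + $146,123.72 = $295,777.32.

$295,777.32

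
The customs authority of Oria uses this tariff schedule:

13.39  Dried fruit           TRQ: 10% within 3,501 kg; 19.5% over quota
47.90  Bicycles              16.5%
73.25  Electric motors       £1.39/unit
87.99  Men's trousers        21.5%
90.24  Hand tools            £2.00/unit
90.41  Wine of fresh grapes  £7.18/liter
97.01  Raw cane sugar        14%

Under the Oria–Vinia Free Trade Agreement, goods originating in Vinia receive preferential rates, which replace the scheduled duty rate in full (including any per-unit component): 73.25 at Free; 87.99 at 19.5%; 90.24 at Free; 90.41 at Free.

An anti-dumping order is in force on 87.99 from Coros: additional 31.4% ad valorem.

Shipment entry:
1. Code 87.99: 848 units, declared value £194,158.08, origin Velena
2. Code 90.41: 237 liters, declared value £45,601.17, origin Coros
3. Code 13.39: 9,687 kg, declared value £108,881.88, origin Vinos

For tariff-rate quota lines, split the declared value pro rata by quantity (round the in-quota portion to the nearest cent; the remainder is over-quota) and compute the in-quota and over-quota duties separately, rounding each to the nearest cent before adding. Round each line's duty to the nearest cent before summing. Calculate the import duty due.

Line 1 (87.99, Velena, 848 units, £194,158.08):
Base rate for 87.99 is 21.5%.
87.99 has an FTA preferential rate, but origin Velena is not Vinia; base rate stands.
The additional-duty order on 87.99 targets Coros, not Velena; it does not apply.
Duty = £194,158.08 × 21.5% = £41,743.99.
Line 2 (90.41, Coros, 237 liters, £45,601.17):
Base rate for 90.41 is £7.18/liter.
90.41 has an FTA preferential rate, but origin Coros is not Vinia; base rate stands.
Duty = 237 × £7.18 = £1,701.66.
Line 3 (13.39, Vinos, 9,687 kg, £108,881.88):
Code 13.39 is under a tariff-rate quota (threshold 3,501 kg). In-quota: 3,501 kg at 10%; over-quota: 6,186 kg at 19.5%.
Pro-rata value split: in-quota = £108,881.88 × 3,501/9,687 = £39,351.24; over-quota = £108,881.88 − £39,351.24 = £69,530.64.
In-quota duty = £39,351.24 × 10% = £3,935.12. Over-quota duty = £69,530.64 × 19.5% = £13,558.47.
Line duty = £3,935.12 + £13,558.47 = £17,493.59.
Total = £41,743.99 + £1,701.66 + £17,493.59 = £60,939.24.

£60,939.24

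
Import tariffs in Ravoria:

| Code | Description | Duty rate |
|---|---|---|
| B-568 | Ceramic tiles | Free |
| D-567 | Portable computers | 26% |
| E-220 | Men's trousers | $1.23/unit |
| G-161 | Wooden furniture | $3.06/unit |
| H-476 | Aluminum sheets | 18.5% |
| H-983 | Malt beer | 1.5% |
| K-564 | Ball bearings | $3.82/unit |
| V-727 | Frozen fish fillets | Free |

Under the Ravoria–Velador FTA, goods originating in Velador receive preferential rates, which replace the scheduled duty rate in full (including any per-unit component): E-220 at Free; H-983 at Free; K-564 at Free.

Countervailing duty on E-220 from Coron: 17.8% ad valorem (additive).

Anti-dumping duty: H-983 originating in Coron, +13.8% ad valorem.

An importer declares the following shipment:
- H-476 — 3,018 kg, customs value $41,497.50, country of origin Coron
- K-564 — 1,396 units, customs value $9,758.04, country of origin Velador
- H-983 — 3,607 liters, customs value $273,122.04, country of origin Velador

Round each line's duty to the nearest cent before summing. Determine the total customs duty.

$7,677.04

Line 1 (H-476, Coron, 3,018 kg, $41,497.50):
Base rate for H-476 is 18.5%.
Duty = $41,497.50 × 18.5% = $7,677.04.
Line 2 (K-564, Velador, 1,396 units, $9,758.04):
Base rate for K-564 is $3.82/unit.
Origin Velador qualifies under the Ravoria–Velador agreement and K-564 is covered: preferential rate Free applies instead.
Duty = $9,758.04 × 0% = $0.00.
Line 3 (H-983, Velador, 3,607 liters, $273,122.04):
Base rate for H-983 is 1.5%.
Origin Velador qualifies under the Ravoria–Velador agreement and H-983 is covered: preferential rate Free applies instead.
The additional-duty order on H-983 targets Coron, not Velador; it does not apply.
Duty = $273,122.04 × 0% = $0.00.
Total = $7,677.04 + $0.00 + $0.00 = $7,677.04.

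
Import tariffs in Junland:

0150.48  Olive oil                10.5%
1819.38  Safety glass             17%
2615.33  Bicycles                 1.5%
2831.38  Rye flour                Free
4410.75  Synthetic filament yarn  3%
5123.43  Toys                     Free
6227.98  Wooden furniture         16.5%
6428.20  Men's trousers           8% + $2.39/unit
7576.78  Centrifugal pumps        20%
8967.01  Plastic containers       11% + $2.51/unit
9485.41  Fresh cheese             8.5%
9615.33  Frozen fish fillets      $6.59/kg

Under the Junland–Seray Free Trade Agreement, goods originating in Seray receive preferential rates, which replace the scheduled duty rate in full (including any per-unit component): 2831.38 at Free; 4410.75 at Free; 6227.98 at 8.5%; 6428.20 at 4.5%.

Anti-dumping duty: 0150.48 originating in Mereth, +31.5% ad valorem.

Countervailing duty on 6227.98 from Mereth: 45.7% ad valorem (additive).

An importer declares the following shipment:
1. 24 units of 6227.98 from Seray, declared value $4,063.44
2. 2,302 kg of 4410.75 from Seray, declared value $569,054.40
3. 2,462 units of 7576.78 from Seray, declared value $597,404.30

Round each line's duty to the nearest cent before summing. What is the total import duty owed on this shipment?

Line 1 (6227.98, Seray, 24 units, $4,063.44):
Base rate for 6227.98 is 16.5%.
Origin Seray qualifies under the Junland–Seray agreement and 6227.98 is covered: preferential rate 8.5% applies instead.
The additional-duty order on 6227.98 targets Mereth, not Seray; it does not apply.
Duty = $4,063.44 × 8.5% = $345.39.
Line 2 (4410.75, Seray, 2,302 kg, $569,054.40):
Base rate for 4410.75 is 3%.
Origin Seray qualifies under the Junland–Seray agreement and 4410.75 is covered: preferential rate Free applies instead.
Duty = $569,054.40 × 0% = $0.00.
Line 3 (7576.78, Seray, 2,462 units, $597,404.30):
Base rate for 7576.78 is 20%.
Origin Seray is the FTA partner but 7576.78 is not on the preference list; base rate stands.
Duty = $597,404.30 × 20% = $119,480.86.
Total = $345.39 + $0.00 + $119,480.86 = $119,826.25.

$119,826.25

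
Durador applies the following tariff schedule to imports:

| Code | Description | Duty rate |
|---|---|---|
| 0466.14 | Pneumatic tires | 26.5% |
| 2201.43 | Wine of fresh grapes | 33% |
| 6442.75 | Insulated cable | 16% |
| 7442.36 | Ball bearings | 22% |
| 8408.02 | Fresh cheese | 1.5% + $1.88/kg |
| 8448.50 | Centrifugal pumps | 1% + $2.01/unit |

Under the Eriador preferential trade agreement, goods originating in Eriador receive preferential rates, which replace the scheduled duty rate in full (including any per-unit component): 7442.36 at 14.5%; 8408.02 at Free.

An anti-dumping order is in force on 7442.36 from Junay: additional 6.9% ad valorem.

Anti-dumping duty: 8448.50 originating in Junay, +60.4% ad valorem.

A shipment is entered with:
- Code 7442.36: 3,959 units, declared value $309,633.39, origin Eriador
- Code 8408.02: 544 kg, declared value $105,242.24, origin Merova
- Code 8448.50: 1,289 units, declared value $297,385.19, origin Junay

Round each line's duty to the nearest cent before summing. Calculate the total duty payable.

$232,683.59

Line 1 (7442.36, Eriador, 3,959 units, $309,633.39):
Base rate for 7442.36 is 22%.
Origin Eriador qualifies under the Durador–Eriador agreement and 7442.36 is covered: preferential rate 14.5% applies instead.
The additional-duty order on 7442.36 targets Junay, not Eriador; it does not apply.
Duty = $309,633.39 × 14.5% = $44,896.84.
Line 2 (8408.02, Merova, 544 kg, $105,242.24):
Base rate for 8408.02 is 1.5% + $1.88/kg.
8408.02 has an FTA preferential rate, but origin Merova is not Eriador; base rate stands.
Duty = $105,242.24 × 1.5% + 544 × $1.88 = $2,601.35.
Line 3 (8448.50, Junay, 1,289 units, $297,385.19):
Base rate for 8448.50 is 1% + $2.01/unit.
Additional duty on 8448.50 from Junay: +60.4%. Applied ad valorem rate: 1% + 60.4% = 61.4%.
Duty = $297,385.19 × 61.4% + 1,289 × $2.01 = $185,185.40.
Total = $44,896.84 + $2,601.35 + $185,185.40 = $232,683.59.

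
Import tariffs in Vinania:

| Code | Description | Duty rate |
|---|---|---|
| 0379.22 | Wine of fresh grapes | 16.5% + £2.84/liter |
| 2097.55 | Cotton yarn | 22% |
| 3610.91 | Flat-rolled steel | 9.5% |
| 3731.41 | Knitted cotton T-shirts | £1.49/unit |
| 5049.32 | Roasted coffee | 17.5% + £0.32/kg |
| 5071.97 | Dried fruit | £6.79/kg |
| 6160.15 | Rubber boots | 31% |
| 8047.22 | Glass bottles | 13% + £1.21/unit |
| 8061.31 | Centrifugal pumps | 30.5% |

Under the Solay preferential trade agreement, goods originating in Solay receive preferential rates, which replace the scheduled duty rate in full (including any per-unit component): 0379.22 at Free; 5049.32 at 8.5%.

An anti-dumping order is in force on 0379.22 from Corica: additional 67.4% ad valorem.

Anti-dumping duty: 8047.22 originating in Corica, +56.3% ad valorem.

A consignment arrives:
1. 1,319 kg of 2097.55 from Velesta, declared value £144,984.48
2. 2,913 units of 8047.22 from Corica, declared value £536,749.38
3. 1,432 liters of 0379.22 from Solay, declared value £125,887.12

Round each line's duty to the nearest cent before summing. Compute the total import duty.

£407,388.64

Line 1 (2097.55, Velesta, 1,319 kg, £144,984.48):
Base rate for 2097.55 is 22%.
Duty = £144,984.48 × 22% = £31,896.59.
Line 2 (8047.22, Corica, 2,913 units, £536,749.38):
Base rate for 8047.22 is 13% + £1.21/unit.
Additional duty on 8047.22 from Corica: +56.3%. Applied ad valorem rate: 13% + 56.3% = 69.3%.
Duty = £536,749.38 × 69.3% + 2,913 × £1.21 = £375,492.05.
Line 3 (0379.22, Solay, 1,432 liters, £125,887.12):
Base rate for 0379.22 is 16.5% + £2.84/liter.
Origin Solay qualifies under the Vinania–Solay agreement and 0379.22 is covered: preferential rate Free applies instead.
The additional-duty order on 0379.22 targets Corica, not Solay; it does not apply.
Duty = £125,887.12 × 0% = £0.00.
Total = £31,896.59 + £375,492.05 + £0.00 = £407,388.64.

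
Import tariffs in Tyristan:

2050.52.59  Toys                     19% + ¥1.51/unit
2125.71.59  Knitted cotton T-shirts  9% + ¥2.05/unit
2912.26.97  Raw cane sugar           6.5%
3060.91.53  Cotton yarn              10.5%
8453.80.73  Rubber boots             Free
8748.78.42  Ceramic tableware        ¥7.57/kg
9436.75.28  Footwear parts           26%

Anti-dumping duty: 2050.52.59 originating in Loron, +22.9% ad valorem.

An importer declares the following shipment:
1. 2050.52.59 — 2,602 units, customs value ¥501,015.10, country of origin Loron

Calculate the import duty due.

¥213,854.35

Line 1 (2050.52.59, Loron, 2,602 units, ¥501,015.10):
Base rate for 2050.52.59 is 19% + ¥1.51/unit.
Additional duty on 2050.52.59 from Loron: +22.9%. Applied ad valorem rate: 19% + 22.9% = 41.9%.
Duty = ¥501,015.10 × 41.9% + 2,602 × ¥1.51 = ¥213,854.35.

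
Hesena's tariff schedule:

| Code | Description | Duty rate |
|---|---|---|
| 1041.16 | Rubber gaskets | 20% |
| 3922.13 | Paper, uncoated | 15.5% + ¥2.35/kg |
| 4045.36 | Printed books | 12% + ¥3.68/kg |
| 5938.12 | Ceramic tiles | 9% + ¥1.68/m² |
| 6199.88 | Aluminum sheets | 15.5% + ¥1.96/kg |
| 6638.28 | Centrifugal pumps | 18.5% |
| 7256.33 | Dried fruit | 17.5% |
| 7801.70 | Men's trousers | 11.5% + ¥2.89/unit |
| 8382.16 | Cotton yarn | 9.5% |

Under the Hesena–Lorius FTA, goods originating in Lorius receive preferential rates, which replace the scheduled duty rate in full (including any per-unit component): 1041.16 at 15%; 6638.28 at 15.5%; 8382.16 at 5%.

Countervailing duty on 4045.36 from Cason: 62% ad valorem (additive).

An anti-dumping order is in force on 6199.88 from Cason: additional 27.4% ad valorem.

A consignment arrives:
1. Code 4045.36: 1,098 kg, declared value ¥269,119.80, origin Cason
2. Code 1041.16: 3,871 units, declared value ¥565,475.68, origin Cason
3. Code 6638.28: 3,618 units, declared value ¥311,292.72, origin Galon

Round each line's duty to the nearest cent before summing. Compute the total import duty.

¥373,873.58

Line 1 (4045.36, Cason, 1,098 kg, ¥269,119.80):
Base rate for 4045.36 is 12% + ¥3.68/kg.
Additional duty on 4045.36 from Cason: +62%. Applied ad valorem rate: 12% + 62% = 74%.
Duty = ¥269,119.80 × 74% + 1,098 × ¥3.68 = ¥203,189.29.
Line 2 (1041.16, Cason, 3,871 units, ¥565,475.68):
Base rate for 1041.16 is 20%.
1041.16 has an FTA preferential rate, but origin Cason is not Lorius; base rate stands.
Duty = ¥565,475.68 × 20% = ¥113,095.14.
Line 3 (6638.28, Galon, 3,618 units, ¥311,292.72):
Base rate for 6638.28 is 18.5%.
6638.28 has an FTA preferential rate, but origin Galon is not Lorius; base rate stands.
Duty = ¥311,292.72 × 18.5% = ¥57,589.15.
Total = ¥203,189.29 + ¥113,095.14 + ¥57,589.15 = ¥373,873.58.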